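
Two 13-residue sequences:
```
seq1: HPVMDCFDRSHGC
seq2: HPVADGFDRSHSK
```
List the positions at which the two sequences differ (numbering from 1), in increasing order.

Scanning 1-based: 4: M/A; 6: C/G; 12: G/S; 13: C/K.

4, 6, 12, 13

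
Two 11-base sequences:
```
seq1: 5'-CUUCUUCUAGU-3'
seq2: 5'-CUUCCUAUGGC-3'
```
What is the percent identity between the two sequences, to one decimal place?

63.6%

Mismatches at positions 5, 7, 9, 11 (1-based): 4 of 11.
Identical positions: 7/11 = 63.64% → 63.6%.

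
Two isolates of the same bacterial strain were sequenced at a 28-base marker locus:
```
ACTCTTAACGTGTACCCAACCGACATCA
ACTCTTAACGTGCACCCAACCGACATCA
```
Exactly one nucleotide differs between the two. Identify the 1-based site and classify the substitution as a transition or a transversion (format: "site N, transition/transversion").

site 13, transition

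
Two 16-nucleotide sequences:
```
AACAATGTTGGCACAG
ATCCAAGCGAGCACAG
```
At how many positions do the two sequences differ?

Mismatches (1-based): position 2: A→T; position 4: A→C; position 6: T→A; position 8: T→C; position 9: T→G; position 10: G→A.

6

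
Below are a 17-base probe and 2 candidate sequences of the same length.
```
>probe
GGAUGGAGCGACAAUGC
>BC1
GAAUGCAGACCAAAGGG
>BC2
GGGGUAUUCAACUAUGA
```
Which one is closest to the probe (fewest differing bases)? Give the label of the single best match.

Hamming distances to probe — BC1: 8; BC2: 9.
Smallest is BC1 with 8 mismatches.

BC1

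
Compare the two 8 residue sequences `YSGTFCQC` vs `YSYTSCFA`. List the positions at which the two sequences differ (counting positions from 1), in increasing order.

3, 5, 7, 8

Differences at position 3 (G→Y), position 5 (F→S), position 7 (Q→F), position 8 (C→A).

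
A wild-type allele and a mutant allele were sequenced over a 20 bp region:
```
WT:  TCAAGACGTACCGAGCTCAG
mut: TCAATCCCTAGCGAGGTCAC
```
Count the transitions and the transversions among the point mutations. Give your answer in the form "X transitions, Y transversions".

0 transitions, 6 transversions

Mismatches (1-based):
site 5: G→T (purine→pyrimidine, transversion)
site 6: A→C (purine→pyrimidine, transversion)
site 8: G→C (purine→pyrimidine, transversion)
site 11: C→G (pyrimidine→purine, transversion)
site 16: C→G (pyrimidine→purine, transversion)
site 20: G→C (purine→pyrimidine, transversion)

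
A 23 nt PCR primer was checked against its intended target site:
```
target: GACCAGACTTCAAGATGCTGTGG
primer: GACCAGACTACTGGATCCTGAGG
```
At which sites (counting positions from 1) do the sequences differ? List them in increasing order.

Differences at site 10 (T→A), site 12 (A→T), site 13 (A→G), site 17 (G→C), site 21 (T→A).

10, 12, 13, 17, 21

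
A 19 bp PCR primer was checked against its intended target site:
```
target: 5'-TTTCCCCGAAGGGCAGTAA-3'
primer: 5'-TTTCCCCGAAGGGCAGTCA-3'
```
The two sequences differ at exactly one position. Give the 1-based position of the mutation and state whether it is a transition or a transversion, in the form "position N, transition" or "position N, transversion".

Position 18 changes A→C. A is a purine and C is a pyrimidine, so this is a transversion.

position 18, transversion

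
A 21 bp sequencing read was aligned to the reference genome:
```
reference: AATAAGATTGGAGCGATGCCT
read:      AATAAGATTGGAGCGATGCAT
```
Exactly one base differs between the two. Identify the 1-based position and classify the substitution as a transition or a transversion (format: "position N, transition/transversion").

position 20, transversion

Position 20 changes C→A. C is a pyrimidine and A is a purine, so this is a transversion.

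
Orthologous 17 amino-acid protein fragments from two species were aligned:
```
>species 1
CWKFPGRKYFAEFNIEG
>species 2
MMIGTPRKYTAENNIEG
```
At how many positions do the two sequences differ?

8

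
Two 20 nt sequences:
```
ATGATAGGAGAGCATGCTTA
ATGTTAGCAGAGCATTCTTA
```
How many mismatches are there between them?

3

The sequences differ at sites 4, 8, 16 (1-based) — 3 in total.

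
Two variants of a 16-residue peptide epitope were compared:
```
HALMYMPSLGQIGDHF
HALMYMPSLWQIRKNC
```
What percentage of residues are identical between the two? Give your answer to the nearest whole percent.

69%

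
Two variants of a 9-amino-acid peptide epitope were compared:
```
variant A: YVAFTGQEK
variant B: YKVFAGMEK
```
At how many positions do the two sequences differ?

4

The sequences differ at positions 2, 3, 5, 7 (1-based) — 4 in total.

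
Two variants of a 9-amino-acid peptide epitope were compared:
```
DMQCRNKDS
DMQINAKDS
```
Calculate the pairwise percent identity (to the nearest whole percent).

67%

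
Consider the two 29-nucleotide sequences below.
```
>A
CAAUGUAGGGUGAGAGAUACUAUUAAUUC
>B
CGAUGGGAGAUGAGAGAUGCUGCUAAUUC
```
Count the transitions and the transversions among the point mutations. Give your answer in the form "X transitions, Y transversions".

Transitions (purine↔purine or pyrimidine↔pyrimidine): 2 A→G, 7 A→G, 8 G→A, 10 G→A, 19 A→G, 22 A→G, 23 U→C.
Transversions (purine↔pyrimidine): 6 U→G.

7 transitions, 1 transversion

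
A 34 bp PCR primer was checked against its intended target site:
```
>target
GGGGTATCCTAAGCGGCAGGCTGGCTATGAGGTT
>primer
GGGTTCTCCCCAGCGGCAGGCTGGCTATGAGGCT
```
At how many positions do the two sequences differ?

Comparing position by position, 5 positions differ: 4 (G/T), 6 (A/C), 10 (T/C), 11 (A/C), 33 (T/C).

5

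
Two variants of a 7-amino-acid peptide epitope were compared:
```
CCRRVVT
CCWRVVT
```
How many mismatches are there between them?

1

Mismatches (1-based): position 3: R→W.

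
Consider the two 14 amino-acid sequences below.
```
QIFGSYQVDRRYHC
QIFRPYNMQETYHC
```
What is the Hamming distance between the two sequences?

7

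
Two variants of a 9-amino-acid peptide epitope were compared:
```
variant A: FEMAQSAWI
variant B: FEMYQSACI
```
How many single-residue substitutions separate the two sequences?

Comparing position by position, 2 residues differ: 4 (A/Y), 8 (W/C).

2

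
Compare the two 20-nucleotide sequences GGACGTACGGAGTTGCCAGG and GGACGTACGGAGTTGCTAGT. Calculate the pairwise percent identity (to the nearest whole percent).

2 positions differ (17, 20), so 18 of 20 match: 18/20 = 90%.

90%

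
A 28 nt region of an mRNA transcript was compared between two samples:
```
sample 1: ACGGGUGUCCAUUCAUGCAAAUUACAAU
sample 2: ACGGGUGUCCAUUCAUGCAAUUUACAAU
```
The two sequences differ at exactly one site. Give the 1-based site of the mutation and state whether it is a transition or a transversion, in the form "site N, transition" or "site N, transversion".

site 21, transversion

The sequences differ only at site 21: A→U (purine→pyrimidine), a transversion.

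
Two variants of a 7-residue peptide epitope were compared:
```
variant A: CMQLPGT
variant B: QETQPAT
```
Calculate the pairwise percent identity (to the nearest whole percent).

29%

Mismatches at positions 1, 2, 3, 4, 6 (1-based): 5 of 7.
Identical positions: 2/7 = 28.57% → 29%.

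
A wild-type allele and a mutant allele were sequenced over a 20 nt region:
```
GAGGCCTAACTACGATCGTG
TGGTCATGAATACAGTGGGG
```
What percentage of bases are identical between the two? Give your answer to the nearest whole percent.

10 positions differ (1, 2, 4, 6, 8, 10, 14, 15, 17, 19), so 10 of 20 match: 10/20 = 50%.

50%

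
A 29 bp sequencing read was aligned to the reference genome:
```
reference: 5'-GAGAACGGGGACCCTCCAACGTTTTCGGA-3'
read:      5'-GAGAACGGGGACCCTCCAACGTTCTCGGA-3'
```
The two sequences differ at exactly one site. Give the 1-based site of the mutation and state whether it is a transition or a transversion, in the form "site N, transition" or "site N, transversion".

site 24, transition

Site 24 changes T→C. T is a pyrimidine and C is a pyrimidine, so this is a transition.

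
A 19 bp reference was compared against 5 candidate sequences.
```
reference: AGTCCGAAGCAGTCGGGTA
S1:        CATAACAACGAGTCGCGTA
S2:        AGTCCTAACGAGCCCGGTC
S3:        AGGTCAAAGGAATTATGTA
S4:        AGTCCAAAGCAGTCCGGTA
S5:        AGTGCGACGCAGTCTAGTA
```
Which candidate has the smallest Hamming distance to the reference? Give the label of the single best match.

S4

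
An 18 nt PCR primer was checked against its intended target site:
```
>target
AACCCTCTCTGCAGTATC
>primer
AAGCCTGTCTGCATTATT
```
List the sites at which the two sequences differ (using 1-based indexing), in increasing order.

Differences at site 3 (C→G), site 7 (C→G), site 14 (G→T), site 18 (C→T).

3, 7, 14, 18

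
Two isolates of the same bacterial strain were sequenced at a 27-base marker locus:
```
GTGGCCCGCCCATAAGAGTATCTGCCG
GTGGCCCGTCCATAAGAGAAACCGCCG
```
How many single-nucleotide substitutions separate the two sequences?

The sequences differ at positions 9, 19, 21, 23 (1-based) — 4 in total.

4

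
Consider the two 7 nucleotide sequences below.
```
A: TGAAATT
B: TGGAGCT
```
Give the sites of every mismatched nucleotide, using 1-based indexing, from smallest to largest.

3, 5, 6

Scanning 1-based: 3: A/G; 5: A/G; 6: T/C.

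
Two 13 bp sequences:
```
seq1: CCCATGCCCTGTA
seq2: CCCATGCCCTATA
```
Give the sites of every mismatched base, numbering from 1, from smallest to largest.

11

Differences at site 11 (G→A).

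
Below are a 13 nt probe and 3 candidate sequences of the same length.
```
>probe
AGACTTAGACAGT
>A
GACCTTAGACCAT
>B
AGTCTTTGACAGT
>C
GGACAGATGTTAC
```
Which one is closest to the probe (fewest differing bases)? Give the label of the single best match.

A differs at 5 bases; B differs at 2 bases; C differs at 9 bases. The closest is B.

B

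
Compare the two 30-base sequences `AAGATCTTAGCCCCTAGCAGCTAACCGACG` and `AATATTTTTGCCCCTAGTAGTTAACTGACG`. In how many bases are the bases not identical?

6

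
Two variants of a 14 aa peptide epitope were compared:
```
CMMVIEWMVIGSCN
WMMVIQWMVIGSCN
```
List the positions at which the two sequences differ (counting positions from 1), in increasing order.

1, 6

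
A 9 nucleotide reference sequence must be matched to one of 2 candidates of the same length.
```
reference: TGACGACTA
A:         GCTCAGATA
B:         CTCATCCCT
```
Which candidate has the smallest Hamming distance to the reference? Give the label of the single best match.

A

Hamming distances to reference — A: 6; B: 8.
Smallest is A with 6 mismatches.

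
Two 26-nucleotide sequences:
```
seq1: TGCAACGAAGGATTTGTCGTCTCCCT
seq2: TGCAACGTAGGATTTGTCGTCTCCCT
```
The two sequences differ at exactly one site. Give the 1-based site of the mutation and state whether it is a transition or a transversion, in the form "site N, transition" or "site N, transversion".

site 8, transversion

The sequences differ only at site 8: A→T (purine→pyrimidine), a transversion.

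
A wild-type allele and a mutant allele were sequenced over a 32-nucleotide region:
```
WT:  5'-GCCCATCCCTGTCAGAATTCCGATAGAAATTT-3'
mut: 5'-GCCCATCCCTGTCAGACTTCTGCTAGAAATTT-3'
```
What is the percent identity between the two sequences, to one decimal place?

3 positions differ (17, 21, 23), so 29 of 32 match: 29/32 = 90.62%.

90.6%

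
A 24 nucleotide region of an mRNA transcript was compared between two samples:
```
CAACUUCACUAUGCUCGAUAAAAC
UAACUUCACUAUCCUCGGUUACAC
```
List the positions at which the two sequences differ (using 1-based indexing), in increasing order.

1, 13, 18, 20, 22

Differences at position 1 (C→U), position 13 (G→C), position 18 (A→G), position 20 (A→U), position 22 (A→C).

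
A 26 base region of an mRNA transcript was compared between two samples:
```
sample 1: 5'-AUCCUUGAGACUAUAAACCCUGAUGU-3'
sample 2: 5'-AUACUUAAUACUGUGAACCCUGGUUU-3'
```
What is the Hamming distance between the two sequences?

Comparing position by position, 7 bases differ: 3 (C/A), 7 (G/A), 9 (G/U), 13 (A/G), 15 (A/G), 23 (A/G), 25 (G/U).

7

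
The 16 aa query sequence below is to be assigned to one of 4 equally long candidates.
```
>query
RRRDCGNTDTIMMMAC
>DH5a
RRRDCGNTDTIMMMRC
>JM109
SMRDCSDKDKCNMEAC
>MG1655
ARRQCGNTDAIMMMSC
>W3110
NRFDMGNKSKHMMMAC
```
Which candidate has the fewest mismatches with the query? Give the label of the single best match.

Hamming distances to query — DH5a: 1; JM109: 9; MG1655: 4; W3110: 7.
Smallest is DH5a with 1 mismatch.

DH5a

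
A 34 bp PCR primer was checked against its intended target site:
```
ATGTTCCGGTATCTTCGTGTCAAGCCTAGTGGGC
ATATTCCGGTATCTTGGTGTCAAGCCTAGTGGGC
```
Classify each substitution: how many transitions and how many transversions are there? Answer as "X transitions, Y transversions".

1 transition, 1 transversion

Mismatches (1-based):
site 3: G→A (purine→purine, transition)
site 16: C→G (pyrimidine→purine, transversion)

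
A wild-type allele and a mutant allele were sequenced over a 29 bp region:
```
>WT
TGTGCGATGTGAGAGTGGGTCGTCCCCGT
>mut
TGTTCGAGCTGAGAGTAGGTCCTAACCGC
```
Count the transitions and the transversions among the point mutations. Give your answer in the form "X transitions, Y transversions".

Mismatches (1-based):
position 4: G→T (purine→pyrimidine, transversion)
position 8: T→G (pyrimidine→purine, transversion)
position 9: G→C (purine→pyrimidine, transversion)
position 17: G→A (purine→purine, transition)
position 22: G→C (purine→pyrimidine, transversion)
position 24: C→A (pyrimidine→purine, transversion)
position 25: C→A (pyrimidine→purine, transversion)
position 29: T→C (pyrimidine→pyrimidine, transition)

2 transitions, 6 transversions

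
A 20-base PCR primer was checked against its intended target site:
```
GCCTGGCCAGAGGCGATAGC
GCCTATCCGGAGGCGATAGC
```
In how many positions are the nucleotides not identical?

3

The sequences differ at positions 5, 6, 9 (1-based) — 3 in total.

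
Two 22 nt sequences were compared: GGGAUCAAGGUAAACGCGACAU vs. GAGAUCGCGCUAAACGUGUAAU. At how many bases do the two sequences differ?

7

The sequences differ at bases 2, 7, 8, 10, 17, 19, 20 (1-based) — 7 in total.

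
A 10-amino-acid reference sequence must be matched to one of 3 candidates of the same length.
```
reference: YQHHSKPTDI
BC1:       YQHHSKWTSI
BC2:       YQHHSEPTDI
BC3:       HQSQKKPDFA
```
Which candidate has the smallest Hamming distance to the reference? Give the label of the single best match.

BC2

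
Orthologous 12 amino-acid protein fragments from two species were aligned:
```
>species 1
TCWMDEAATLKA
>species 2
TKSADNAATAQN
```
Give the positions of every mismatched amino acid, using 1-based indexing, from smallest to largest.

Scanning 1-based: 2: C/K; 3: W/S; 4: M/A; 6: E/N; 10: L/A; 11: K/Q; 12: A/N.

2, 3, 4, 6, 10, 11, 12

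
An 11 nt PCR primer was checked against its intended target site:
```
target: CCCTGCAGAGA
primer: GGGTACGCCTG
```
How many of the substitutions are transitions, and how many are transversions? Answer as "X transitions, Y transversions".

3 transitions, 6 transversions

Mismatches (1-based):
site 1: C→G (pyrimidine→purine, transversion)
site 2: C→G (pyrimidine→purine, transversion)
site 3: C→G (pyrimidine→purine, transversion)
site 5: G→A (purine→purine, transition)
site 7: A→G (purine→purine, transition)
site 8: G→C (purine→pyrimidine, transversion)
site 9: A→C (purine→pyrimidine, transversion)
site 10: G→T (purine→pyrimidine, transversion)
site 11: A→G (purine→purine, transition)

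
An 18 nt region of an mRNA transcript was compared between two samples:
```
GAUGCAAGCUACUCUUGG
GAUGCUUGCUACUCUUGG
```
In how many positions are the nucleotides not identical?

2

Mismatches (1-based): position 6: A→U; position 7: A→U.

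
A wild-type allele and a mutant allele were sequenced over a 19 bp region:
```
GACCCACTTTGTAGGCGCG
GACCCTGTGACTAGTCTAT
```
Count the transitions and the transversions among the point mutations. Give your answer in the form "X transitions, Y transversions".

Mismatches (1-based):
position 6: A→T (purine→pyrimidine, transversion)
position 7: C→G (pyrimidine→purine, transversion)
position 9: T→G (pyrimidine→purine, transversion)
position 10: T→A (pyrimidine→purine, transversion)
position 11: G→C (purine→pyrimidine, transversion)
position 15: G→T (purine→pyrimidine, transversion)
position 17: G→T (purine→pyrimidine, transversion)
position 18: C→A (pyrimidine→purine, transversion)
position 19: G→T (purine→pyrimidine, transversion)

0 transitions, 9 transversions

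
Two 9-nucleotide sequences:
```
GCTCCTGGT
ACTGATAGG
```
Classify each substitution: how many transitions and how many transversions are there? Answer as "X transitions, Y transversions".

Transitions (purine↔purine or pyrimidine↔pyrimidine): 1 G→A, 7 G→A.
Transversions (purine↔pyrimidine): 4 C→G, 5 C→A, 9 T→G.

2 transitions, 3 transversions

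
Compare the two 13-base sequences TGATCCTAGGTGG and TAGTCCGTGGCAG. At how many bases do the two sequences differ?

6

Mismatches (1-based): base 2: G→A; base 3: A→G; base 7: T→G; base 8: A→T; base 11: T→C; base 12: G→A.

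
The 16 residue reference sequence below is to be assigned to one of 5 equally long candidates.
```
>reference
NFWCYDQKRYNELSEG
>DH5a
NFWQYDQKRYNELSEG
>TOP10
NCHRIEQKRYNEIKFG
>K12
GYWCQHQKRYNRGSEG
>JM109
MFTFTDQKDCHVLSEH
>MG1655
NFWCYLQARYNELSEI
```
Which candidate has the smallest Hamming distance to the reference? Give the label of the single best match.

DH5a

Hamming distances to reference — DH5a: 1; TOP10: 8; K12: 6; JM109: 9; MG1655: 3.
Smallest is DH5a with 1 mismatch.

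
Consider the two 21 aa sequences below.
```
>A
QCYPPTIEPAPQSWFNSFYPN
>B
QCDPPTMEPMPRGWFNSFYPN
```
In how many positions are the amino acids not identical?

The sequences differ at positions 3, 7, 10, 12, 13 (1-based) — 5 in total.

5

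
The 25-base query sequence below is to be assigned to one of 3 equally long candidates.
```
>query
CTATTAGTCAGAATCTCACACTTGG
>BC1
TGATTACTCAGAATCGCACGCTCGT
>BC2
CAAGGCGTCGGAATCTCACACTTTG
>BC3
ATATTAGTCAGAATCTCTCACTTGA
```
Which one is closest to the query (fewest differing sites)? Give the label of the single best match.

BC3

Hamming distances to query — BC1: 7; BC2: 6; BC3: 3.
Smallest is BC3 with 3 mismatches.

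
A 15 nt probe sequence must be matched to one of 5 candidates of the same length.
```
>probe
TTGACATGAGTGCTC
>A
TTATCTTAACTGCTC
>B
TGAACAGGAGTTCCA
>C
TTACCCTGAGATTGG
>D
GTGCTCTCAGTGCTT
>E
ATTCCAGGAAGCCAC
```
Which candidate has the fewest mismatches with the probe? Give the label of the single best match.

Hamming distances to probe — A: 5; B: 6; C: 8; D: 6; E: 8.
Smallest is A with 5 mismatches.

A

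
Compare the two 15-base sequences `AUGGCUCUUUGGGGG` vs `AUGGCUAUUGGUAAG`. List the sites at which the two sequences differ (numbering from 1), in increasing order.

Scanning 1-based: 7: C/A; 10: U/G; 12: G/U; 13: G/A; 14: G/A.

7, 10, 12, 13, 14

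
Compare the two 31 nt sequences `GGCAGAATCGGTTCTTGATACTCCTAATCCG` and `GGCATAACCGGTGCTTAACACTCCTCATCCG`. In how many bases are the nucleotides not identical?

6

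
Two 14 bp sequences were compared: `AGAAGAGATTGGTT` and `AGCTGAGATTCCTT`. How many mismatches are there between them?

4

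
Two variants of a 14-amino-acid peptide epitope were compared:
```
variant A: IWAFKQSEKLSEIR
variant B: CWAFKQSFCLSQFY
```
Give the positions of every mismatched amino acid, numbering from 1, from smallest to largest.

Differences at position 1 (I→C), position 8 (E→F), position 9 (K→C), position 12 (E→Q), position 13 (I→F), position 14 (R→Y).

1, 8, 9, 12, 13, 14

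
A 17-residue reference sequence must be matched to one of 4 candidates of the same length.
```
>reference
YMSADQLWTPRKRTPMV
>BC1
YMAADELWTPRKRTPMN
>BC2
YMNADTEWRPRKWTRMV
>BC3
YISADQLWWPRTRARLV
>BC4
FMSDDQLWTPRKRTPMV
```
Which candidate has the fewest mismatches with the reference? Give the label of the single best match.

BC4

BC1 differs at 3 residues; BC2 differs at 6 residues; BC3 differs at 6 residues; BC4 differs at 2 residues. The closest is BC4.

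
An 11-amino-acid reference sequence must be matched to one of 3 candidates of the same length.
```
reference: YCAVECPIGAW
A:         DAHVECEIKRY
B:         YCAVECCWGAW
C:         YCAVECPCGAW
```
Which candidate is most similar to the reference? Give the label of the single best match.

C

Hamming distances to reference — A: 7; B: 2; C: 1.
Smallest is C with 1 mismatch.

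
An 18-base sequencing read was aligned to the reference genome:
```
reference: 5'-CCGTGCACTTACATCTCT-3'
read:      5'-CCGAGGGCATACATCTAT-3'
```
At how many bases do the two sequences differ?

The sequences differ at bases 4, 6, 7, 9, 17 (1-based) — 5 in total.

5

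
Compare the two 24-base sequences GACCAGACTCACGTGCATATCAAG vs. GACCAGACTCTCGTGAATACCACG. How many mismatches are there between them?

The sequences differ at sites 11, 16, 20, 23 (1-based) — 4 in total.

4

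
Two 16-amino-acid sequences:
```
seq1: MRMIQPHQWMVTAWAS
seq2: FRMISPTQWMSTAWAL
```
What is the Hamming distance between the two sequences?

5

Mismatches (1-based): residue 1: M→F; residue 5: Q→S; residue 7: H→T; residue 11: V→S; residue 16: S→L.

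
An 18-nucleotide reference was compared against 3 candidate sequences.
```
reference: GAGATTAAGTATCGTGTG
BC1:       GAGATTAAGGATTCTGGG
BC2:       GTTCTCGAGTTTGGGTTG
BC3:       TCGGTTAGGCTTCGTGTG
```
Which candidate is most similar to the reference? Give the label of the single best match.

BC1 differs at 4 sites; BC2 differs at 9 sites; BC3 differs at 6 sites. The closest is BC1.

BC1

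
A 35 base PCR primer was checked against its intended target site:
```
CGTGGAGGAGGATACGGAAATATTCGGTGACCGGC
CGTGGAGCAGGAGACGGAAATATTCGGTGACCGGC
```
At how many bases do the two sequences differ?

2

Comparing position by position, 2 bases differ: 8 (G/C), 13 (T/G).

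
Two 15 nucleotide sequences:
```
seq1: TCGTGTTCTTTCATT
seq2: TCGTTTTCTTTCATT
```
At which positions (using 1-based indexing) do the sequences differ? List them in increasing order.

Scanning 1-based: 5: G/T.

5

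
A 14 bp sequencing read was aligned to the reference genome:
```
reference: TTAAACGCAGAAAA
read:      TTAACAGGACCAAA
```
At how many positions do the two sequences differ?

5

Mismatches (1-based): position 5: A→C; position 6: C→A; position 8: C→G; position 10: G→C; position 11: A→C.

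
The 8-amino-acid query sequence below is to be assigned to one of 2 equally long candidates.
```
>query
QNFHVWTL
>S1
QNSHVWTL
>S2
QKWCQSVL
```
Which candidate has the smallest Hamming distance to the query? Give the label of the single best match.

S1

S1 differs at 1 position; S2 differs at 6 positions. The closest is S1.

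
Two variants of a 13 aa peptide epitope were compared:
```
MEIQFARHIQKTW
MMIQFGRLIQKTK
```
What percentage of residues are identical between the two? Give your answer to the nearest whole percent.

69%

4 positions differ (2, 6, 8, 13), so 9 of 13 match: 9/13 = 69.23%.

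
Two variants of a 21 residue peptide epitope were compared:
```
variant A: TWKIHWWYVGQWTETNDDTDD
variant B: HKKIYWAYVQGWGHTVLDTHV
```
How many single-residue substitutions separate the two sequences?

Comparing position by position, 12 residues differ: 1 (T/H), 2 (W/K), 5 (H/Y), 7 (W/A), 10 (G/Q), 11 (Q/G), 13 (T/G), 14 (E/H), 16 (N/V), 17 (D/L), 20 (D/H), 21 (D/V).

12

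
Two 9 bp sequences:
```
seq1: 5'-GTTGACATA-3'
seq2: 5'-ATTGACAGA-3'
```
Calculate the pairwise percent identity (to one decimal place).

77.8%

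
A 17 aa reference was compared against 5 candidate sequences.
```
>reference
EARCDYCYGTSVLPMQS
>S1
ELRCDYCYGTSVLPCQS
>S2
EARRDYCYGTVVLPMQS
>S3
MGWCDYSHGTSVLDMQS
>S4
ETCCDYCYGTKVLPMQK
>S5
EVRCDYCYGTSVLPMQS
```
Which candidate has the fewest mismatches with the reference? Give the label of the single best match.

S5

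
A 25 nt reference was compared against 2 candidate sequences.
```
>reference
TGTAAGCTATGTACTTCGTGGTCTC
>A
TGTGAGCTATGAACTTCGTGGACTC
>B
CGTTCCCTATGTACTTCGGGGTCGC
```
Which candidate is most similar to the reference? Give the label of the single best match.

A

Hamming distances to reference — A: 3; B: 6.
Smallest is A with 3 mismatches.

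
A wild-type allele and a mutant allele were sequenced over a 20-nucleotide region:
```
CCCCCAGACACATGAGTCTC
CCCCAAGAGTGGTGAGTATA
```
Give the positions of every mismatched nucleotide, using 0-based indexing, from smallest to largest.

Scanning 0-based: 4: C/A; 8: C/G; 9: A/T; 10: C/G; 11: A/G; 17: C/A; 19: C/A.

4, 8, 9, 10, 11, 17, 19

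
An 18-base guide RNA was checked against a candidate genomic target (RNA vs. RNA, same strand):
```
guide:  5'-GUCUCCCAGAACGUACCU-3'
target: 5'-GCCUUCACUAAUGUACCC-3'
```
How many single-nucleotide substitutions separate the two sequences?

7

The sequences differ at bases 2, 5, 7, 8, 9, 12, 18 (1-based) — 7 in total.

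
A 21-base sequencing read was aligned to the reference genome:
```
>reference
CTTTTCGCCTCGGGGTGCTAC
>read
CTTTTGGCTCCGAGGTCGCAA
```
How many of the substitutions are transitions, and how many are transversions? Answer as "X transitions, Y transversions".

Transitions (purine↔purine or pyrimidine↔pyrimidine): 9 C→T, 10 T→C, 13 G→A, 19 T→C.
Transversions (purine↔pyrimidine): 6 C→G, 17 G→C, 18 C→G, 21 C→A.

4 transitions, 4 transversions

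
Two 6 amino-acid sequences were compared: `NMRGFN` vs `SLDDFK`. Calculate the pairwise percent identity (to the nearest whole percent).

5 positions differ (1, 2, 3, 4, 6), so 1 of 6 match: 1/6 = 16.67%.

17%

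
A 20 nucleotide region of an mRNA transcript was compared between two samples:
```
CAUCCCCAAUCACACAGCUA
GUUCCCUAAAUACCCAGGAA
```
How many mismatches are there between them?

8

Comparing position by position, 8 bases differ: 1 (C/G), 2 (A/U), 7 (C/U), 10 (U/A), 11 (C/U), 14 (A/C), 18 (C/G), 19 (U/A).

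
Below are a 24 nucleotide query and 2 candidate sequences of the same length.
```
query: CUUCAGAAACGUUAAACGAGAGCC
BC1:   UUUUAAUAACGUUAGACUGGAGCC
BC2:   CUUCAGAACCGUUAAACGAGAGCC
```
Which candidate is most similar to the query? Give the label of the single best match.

BC1 differs at 7 positions; BC2 differs at 1 position. The closest is BC2.

BC2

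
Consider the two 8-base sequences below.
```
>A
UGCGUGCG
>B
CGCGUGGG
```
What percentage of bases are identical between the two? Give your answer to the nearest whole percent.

75%

Mismatches at positions 1, 7 (1-based): 2 of 8.
Identical positions: 6/8 = 75% → 75%.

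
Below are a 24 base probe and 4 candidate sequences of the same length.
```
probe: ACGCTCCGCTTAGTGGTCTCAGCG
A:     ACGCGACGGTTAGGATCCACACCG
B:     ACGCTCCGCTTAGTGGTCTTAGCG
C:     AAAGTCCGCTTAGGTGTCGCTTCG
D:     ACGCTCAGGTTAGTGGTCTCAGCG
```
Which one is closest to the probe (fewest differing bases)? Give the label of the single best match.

Hamming distances to probe — A: 9; B: 1; C: 8; D: 2.
Smallest is B with 1 mismatch.

B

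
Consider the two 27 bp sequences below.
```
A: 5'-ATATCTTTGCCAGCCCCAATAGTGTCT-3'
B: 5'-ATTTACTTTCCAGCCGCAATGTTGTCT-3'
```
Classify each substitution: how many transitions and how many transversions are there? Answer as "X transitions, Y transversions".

2 transitions, 5 transversions

Mismatches (1-based):
position 3: A→T (purine→pyrimidine, transversion)
position 5: C→A (pyrimidine→purine, transversion)
position 6: T→C (pyrimidine→pyrimidine, transition)
position 9: G→T (purine→pyrimidine, transversion)
position 16: C→G (pyrimidine→purine, transversion)
position 21: A→G (purine→purine, transition)
position 22: G→T (purine→pyrimidine, transversion)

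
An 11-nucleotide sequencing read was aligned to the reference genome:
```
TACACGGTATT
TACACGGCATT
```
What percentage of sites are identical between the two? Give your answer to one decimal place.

Mismatch at position 8 (1-based): 1 of 11.
Identical positions: 10/11 = 90.91% → 90.9%.

90.9%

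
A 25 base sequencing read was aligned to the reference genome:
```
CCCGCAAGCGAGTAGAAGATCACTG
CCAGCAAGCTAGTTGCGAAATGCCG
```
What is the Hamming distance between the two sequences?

10

Comparing position by position, 10 bases differ: 3 (C/A), 10 (G/T), 14 (A/T), 16 (A/C), 17 (A/G), 18 (G/A), 20 (T/A), 21 (C/T), 22 (A/G), 24 (T/C).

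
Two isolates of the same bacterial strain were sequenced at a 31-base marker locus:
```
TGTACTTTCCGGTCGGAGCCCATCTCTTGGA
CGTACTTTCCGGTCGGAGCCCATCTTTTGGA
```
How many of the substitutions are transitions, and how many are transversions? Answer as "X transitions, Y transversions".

Transitions (purine↔purine or pyrimidine↔pyrimidine): 1 T→C, 26 C→T.
Transversions (purine↔pyrimidine): none.

2 transitions, 0 transversions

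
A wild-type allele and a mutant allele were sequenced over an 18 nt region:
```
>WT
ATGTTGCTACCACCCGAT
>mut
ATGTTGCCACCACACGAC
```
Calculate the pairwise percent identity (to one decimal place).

83.3%

3 positions differ (8, 14, 18), so 15 of 18 match: 15/18 = 83.33%.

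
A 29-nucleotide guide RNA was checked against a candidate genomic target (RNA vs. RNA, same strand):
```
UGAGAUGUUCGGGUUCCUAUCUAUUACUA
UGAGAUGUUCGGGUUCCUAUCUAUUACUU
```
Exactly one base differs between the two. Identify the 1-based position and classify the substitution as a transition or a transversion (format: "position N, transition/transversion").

position 29, transversion

The sequences differ only at position 29: A→U (purine→pyrimidine), a transversion.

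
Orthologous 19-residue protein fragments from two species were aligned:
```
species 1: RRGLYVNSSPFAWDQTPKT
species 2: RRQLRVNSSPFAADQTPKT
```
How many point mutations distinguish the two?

3

Mismatches (1-based): residue 3: G→Q; residue 5: Y→R; residue 13: W→A.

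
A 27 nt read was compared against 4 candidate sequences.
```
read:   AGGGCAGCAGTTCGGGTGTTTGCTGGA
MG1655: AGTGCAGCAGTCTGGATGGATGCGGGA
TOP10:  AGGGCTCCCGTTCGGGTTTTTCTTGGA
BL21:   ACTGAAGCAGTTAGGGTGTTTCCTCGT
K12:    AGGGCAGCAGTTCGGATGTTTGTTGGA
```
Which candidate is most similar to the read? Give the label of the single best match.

Hamming distances to read — MG1655: 7; TOP10: 6; BL21: 7; K12: 2.
Smallest is K12 with 2 mismatches.

K12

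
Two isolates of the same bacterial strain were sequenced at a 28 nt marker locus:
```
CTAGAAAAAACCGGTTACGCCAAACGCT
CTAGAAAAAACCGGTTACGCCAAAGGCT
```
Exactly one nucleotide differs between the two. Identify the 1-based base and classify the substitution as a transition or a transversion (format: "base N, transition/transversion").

Base 25 changes C→G. C is a pyrimidine and G is a purine, so this is a transversion.

base 25, transversion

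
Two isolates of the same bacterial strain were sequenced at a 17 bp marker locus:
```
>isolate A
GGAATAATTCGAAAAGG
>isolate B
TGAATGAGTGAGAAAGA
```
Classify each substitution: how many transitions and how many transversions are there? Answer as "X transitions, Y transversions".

Transitions (purine↔purine or pyrimidine↔pyrimidine): 6 A→G, 11 G→A, 12 A→G, 17 G→A.
Transversions (purine↔pyrimidine): 1 G→T, 8 T→G, 10 C→G.

4 transitions, 3 transversions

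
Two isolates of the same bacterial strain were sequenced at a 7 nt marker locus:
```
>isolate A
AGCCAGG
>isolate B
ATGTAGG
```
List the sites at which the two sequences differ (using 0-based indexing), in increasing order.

1, 2, 3

Differences at site 1 (G→T), site 2 (C→G), site 3 (C→T).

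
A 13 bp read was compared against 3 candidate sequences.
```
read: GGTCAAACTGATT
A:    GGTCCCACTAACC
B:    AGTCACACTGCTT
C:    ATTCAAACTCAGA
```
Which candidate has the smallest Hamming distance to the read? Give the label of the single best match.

B

A differs at 5 positions; B differs at 3 positions; C differs at 5 positions. The closest is B.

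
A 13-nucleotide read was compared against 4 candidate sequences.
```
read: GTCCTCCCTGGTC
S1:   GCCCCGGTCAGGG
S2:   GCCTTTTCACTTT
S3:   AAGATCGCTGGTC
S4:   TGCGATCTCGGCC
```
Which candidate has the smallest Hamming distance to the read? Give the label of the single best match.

S3

S1 differs at 9 bases; S2 differs at 8 bases; S3 differs at 5 bases; S4 differs at 8 bases. The closest is S3.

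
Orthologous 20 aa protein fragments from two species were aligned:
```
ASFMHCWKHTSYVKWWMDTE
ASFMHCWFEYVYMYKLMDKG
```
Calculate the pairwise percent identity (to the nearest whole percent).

50%

Mismatches at positions 8, 9, 10, 11, 13, 14, 15, 16, 19, 20 (1-based): 10 of 20.
Identical positions: 10/20 = 50% → 50%.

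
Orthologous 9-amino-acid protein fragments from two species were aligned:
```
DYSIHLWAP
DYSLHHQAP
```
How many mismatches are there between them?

Mismatches (1-based): residue 4: I→L; residue 6: L→H; residue 7: W→Q.

3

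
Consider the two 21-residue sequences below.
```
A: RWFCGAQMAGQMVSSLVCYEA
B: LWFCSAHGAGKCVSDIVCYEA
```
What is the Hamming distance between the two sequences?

8

Comparing position by position, 8 positions differ: 1 (R/L), 5 (G/S), 7 (Q/H), 8 (M/G), 11 (Q/K), 12 (M/C), 15 (S/D), 16 (L/I).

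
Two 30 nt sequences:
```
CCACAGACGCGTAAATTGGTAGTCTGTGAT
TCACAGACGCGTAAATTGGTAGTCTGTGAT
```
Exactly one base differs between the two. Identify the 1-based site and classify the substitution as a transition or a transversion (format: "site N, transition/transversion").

site 1, transition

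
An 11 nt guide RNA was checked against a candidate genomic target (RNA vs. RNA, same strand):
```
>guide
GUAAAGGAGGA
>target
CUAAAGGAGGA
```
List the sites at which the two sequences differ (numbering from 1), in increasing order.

1

Differences at site 1 (G→C).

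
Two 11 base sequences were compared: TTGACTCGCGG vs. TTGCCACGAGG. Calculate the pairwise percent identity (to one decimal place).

72.7%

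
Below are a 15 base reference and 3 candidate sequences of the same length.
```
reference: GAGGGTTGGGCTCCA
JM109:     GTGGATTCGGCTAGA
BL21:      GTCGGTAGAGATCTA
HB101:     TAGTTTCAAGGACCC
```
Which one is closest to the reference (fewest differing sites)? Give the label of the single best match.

JM109

JM109 differs at 5 sites; BL21 differs at 6 sites; HB101 differs at 9 sites. The closest is JM109.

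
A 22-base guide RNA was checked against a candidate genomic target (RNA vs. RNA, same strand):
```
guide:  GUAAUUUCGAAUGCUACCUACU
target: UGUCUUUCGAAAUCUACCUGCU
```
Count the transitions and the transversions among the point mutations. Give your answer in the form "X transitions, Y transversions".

Mismatches (1-based):
position 1: G→U (purine→pyrimidine, transversion)
position 2: U→G (pyrimidine→purine, transversion)
position 3: A→U (purine→pyrimidine, transversion)
position 4: A→C (purine→pyrimidine, transversion)
position 12: U→A (pyrimidine→purine, transversion)
position 13: G→U (purine→pyrimidine, transversion)
position 20: A→G (purine→purine, transition)

1 transition, 6 transversions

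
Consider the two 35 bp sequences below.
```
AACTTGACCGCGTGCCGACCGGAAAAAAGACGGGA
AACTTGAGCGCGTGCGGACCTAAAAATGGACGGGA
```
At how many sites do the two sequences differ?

6

Mismatches (1-based): site 8: C→G; site 16: C→G; site 21: G→T; site 22: G→A; site 27: A→T; site 28: A→G.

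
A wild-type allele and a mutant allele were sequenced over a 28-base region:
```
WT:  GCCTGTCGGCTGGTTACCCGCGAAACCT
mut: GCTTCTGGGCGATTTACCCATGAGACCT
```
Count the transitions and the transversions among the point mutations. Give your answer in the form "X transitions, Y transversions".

Mismatches (1-based):
base 3: C→T (pyrimidine→pyrimidine, transition)
base 5: G→C (purine→pyrimidine, transversion)
base 7: C→G (pyrimidine→purine, transversion)
base 11: T→G (pyrimidine→purine, transversion)
base 12: G→A (purine→purine, transition)
base 13: G→T (purine→pyrimidine, transversion)
base 20: G→A (purine→purine, transition)
base 21: C→T (pyrimidine→pyrimidine, transition)
base 24: A→G (purine→purine, transition)

5 transitions, 4 transversions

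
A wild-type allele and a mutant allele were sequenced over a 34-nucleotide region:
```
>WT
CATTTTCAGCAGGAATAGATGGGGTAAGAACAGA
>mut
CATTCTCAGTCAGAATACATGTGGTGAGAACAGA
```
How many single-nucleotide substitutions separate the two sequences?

7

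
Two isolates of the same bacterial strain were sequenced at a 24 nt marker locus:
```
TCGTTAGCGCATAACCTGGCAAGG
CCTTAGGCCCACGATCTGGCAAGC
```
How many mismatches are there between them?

9

The sequences differ at sites 1, 3, 5, 6, 9, 12, 13, 15, 24 (1-based) — 9 in total.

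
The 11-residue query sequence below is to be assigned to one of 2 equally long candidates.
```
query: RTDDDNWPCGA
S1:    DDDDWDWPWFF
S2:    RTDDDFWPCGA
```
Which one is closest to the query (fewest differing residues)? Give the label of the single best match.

S2

Hamming distances to query — S1: 7; S2: 1.
Smallest is S2 with 1 mismatch.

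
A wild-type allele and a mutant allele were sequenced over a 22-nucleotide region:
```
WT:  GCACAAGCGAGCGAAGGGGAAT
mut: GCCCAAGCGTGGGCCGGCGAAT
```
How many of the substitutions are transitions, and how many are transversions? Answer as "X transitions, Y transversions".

0 transitions, 6 transversions

Transitions (purine↔purine or pyrimidine↔pyrimidine): none.
Transversions (purine↔pyrimidine): 3 A→C, 10 A→T, 12 C→G, 14 A→C, 15 A→C, 18 G→C.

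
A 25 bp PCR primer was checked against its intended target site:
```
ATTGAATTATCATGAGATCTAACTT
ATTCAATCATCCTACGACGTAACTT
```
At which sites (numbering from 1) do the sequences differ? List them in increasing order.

Differences at site 4 (G→C), site 8 (T→C), site 12 (A→C), site 14 (G→A), site 15 (A→C), site 18 (T→C), site 19 (C→G).

4, 8, 12, 14, 15, 18, 19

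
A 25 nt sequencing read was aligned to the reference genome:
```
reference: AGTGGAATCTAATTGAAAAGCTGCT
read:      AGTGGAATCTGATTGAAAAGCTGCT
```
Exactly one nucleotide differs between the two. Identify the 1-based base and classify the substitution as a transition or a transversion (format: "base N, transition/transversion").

The sequences differ only at base 11: A→G (purine→purine), a transition.

base 11, transition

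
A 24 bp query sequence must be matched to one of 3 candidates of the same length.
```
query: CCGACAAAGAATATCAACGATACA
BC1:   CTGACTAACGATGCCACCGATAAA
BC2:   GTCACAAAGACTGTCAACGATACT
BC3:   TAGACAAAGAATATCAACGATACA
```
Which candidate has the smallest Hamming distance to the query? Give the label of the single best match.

BC3

BC1 differs at 8 sites; BC2 differs at 6 sites; BC3 differs at 2 sites. The closest is BC3.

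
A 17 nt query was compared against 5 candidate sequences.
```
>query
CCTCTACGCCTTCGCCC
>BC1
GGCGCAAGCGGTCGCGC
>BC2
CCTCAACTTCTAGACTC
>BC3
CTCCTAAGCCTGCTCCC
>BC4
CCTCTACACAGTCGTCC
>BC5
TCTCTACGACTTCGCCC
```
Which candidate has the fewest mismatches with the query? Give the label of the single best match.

BC5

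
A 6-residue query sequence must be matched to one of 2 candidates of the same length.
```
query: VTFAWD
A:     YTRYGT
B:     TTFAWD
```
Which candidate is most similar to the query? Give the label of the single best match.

B

A differs at 5 residues; B differs at 1 residue. The closest is B.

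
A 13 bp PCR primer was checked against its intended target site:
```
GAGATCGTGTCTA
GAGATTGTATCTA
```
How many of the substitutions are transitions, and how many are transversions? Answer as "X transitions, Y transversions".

2 transitions, 0 transversions

Mismatches (1-based):
site 6: C→T (pyrimidine→pyrimidine, transition)
site 9: G→A (purine→purine, transition)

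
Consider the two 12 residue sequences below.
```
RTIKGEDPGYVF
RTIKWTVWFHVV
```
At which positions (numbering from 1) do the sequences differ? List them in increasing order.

Differences at position 5 (G→W), position 6 (E→T), position 7 (D→V), position 8 (P→W), position 9 (G→F), position 10 (Y→H), position 12 (F→V).

5, 6, 7, 8, 9, 10, 12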